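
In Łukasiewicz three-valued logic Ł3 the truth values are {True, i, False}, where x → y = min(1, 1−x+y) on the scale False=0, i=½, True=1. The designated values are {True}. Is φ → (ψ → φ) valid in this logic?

Yes

Every assignment of φ, ψ over {True, i, False} gives a value in {True}.
In particular, with φ=i, ψ=i: φ → (ψ → φ) = True.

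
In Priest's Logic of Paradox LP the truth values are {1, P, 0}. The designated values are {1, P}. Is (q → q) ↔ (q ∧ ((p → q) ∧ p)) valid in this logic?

No

Countermodel: q=1, p=0 gives 0, which is not designated.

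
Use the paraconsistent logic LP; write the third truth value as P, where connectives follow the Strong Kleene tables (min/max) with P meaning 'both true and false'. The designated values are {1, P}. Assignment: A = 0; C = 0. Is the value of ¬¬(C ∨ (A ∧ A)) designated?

A ∧ A = 0 ∧ 0 = 0
C ∨ (A ∧ A) = 0 ∨ 0 = 0
¬(C ∨ (A ∧ A)) = ¬0 = 1
¬¬(C ∨ (A ∧ A)) = ¬1 = 0
0 ∉ {1, P}.

No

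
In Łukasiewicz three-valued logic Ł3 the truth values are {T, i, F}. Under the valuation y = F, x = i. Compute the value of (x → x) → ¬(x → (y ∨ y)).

x → x = i → i = T  [min(1, 1−½+½)]
y ∨ y = F ∨ F = F
x → (y ∨ y) = i → F = i
¬(x → (y ∨ y)) = ¬i = i
(x → x) → ¬(x → (y ∨ y)) = T → i = i

i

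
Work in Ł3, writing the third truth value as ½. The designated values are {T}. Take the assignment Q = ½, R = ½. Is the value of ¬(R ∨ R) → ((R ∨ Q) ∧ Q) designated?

Yes

R ∨ R = ½ ∨ ½ = ½
¬(R ∨ R) = ¬½ = ½
R ∨ Q = ½ ∨ ½ = ½
(R ∨ Q) ∧ Q = ½ ∧ ½ = ½
¬(R ∨ R) → ((R ∨ Q) ∧ Q) = ½ → ½ = T
T ∈ {T}.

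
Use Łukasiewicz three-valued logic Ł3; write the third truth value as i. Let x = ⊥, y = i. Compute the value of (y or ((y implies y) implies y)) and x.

y implies y = i implies i = ⊤  [min(1, 1−½+½)]
(y implies y) implies y = ⊤ implies i = i
y or ((y implies y) implies y) = i or i = i
(y or ((y implies y) implies y)) and x = i and ⊥ = ⊥

⊥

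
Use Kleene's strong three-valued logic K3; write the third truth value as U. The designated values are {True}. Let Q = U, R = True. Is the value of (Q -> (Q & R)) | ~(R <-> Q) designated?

Q & R = U & True = U
Q -> (Q & R) = U -> U = U  [~U | U]
R <-> Q = True <-> U = U
~(R <-> Q) = ~U = U
(Q -> (Q & R)) | ~(R <-> Q) = U | U = U
U ∉ {True}.

No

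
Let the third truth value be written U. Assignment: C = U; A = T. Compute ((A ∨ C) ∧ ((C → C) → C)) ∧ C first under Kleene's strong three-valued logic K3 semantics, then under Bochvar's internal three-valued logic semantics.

In Kleene's strong three-valued logic K3: A ∨ C = T ∨ U = T
C → C = U → U = U  [¬U ∨ U]
(C → C) → C = U → U = U
(A ∨ C) ∧ ((C → C) → C) = T ∧ U = U
((A ∨ C) ∧ ((C → C) → C)) ∧ C = U ∧ U = U
In Bochvar's internal three-valued logic: A ∨ C = T ∨ U = U
C → C = U → U = U  [any arg is the third value ⇒ result is the third value]
(C → C) → C = U → U = U
(A ∨ C) ∧ ((C → C) → C) = U ∧ U = U
((A ∨ C) ∧ ((C → C) → C)) ∧ C = U ∧ U = U

U; U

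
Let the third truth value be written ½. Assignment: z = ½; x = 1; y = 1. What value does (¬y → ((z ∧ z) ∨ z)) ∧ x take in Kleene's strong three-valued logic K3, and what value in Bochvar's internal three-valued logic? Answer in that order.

1; ½

In Kleene's strong three-valued logic K3: ¬y = ¬1 = 0
z ∧ z = ½ ∧ ½ = ½
(z ∧ z) ∨ z = ½ ∨ ½ = ½
¬y → ((z ∧ z) ∨ z) = 0 → ½ = 1  [¬0 ∨ ½]
(¬y → ((z ∧ z) ∨ z)) ∧ x = 1 ∧ 1 = 1
In Bochvar's internal three-valued logic: ¬y = ¬1 = 0
z ∧ z = ½ ∧ ½ = ½
(z ∧ z) ∨ z = ½ ∨ ½ = ½
¬y → ((z ∧ z) ∨ z) = 0 → ½ = ½  [any arg is the third value ⇒ result is the third value]
(¬y → ((z ∧ z) ∨ z)) ∧ x = ½ ∧ 1 = ½
They differ because Kleene's strong three-valued logic K3 and Bochvar's internal three-valued logic treat ½ differently under the binary connectives.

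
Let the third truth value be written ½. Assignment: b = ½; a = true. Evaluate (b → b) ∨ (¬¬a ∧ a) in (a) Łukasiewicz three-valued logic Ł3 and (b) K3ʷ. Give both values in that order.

true; ½

In Łukasiewicz three-valued logic Ł3: b → b = ½ → ½ = true
¬a = ¬true = false
¬¬a = ¬false = true
¬¬a ∧ a = true ∧ true = true
(b → b) ∨ (¬¬a ∧ a) = true ∨ true = true
In K3ʷ: b → b = ½ → ½ = ½
¬a = ¬true = false
¬¬a = ¬false = true
¬¬a ∧ a = true ∧ true = true
(b → b) ∨ (¬¬a ∧ a) = ½ ∨ true = ½
They differ because Łukasiewicz three-valued logic Ł3 and K3ʷ treat ½ differently under the binary connectives.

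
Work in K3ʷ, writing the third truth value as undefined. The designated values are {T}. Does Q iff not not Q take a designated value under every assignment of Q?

Countermodel: Q=undefined gives undefined, which is not designated.

No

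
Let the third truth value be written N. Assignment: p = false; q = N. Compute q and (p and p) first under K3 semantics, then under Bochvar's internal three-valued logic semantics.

false; N

In K3: p and p = false and false = false
q and (p and p) = N and false = false
In Bochvar's internal three-valued logic: p and p = false and false = false
q and (p and p) = N and false = N
They differ because K3 and Bochvar's internal three-valued logic treat N differently under the binary connectives.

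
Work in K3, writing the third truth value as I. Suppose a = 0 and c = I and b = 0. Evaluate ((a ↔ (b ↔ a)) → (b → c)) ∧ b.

0

b ↔ a = 0 ↔ 0 = 1
a ↔ (b ↔ a) = 0 ↔ 1 = 0
b → c = 0 → I = 1
(a ↔ (b ↔ a)) → (b → c) = 0 → 1 = 1
((a ↔ (b ↔ a)) → (b → c)) ∧ b = 1 ∧ 0 = 0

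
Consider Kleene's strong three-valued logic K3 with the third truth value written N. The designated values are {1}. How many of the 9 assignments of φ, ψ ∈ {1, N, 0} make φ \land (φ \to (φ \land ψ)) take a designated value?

1

Designated under: (φ=1, ψ=1).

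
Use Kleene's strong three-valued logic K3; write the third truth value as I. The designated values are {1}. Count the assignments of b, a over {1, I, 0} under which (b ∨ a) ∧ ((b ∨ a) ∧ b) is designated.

Designated under: (b=1, a=1); (b=1, a=I); (b=1, a=0).

3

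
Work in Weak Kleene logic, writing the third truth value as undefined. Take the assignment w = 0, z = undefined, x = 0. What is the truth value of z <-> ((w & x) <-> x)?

w & x = 0 & 0 = 0
(w & x) <-> x = 0 <-> 0 = 1
z <-> ((w & x) <-> x) = undefined <-> 1 = undefined

undefined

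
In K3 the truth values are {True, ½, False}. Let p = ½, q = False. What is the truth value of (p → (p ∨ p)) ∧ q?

False

p ∨ p = ½ ∨ ½ = ½
p → (p ∨ p) = ½ → ½ = ½  [¬½ ∨ ½]
(p → (p ∨ p)) ∧ q = ½ ∧ False = False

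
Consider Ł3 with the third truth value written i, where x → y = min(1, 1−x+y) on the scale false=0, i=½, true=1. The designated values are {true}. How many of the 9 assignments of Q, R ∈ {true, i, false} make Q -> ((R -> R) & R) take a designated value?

6

Of the 9 assignments, 6 give a value in {true}.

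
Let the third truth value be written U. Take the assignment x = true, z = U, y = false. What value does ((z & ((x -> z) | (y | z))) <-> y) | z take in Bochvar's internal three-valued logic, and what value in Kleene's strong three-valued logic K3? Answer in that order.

In Bochvar's internal three-valued logic: x -> z = true -> U = U  [any arg is the third value ⇒ result is the third value]
y | z = false | U = U
(x -> z) | (y | z) = U | U = U
z & ((x -> z) | (y | z)) = U & U = U
(z & ((x -> z) | (y | z))) <-> y = U <-> false = U
((z & ((x -> z) | (y | z))) <-> y) | z = U | U = U
In Kleene's strong three-valued logic K3: x -> z = true -> U = U
y | z = false | U = U
(x -> z) | (y | z) = U | U = U
z & ((x -> z) | (y | z)) = U & U = U
(z & ((x -> z) | (y | z))) <-> y = U <-> false = U
((z & ((x -> z) | (y | z))) <-> y) | z = U | U = U

U; U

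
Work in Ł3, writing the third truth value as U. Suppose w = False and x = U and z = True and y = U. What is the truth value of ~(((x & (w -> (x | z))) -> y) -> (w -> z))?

False

x | z = U | True = True
w -> (x | z) = False -> True = True
x & (w -> (x | z)) = U & True = U
(x & (w -> (x | z))) -> y = U -> U = True
w -> z = False -> True = True
((x & (w -> (x | z))) -> y) -> (w -> z) = True -> True = True
~(((x & (w -> (x | z))) -> y) -> (w -> z)) = ~True = False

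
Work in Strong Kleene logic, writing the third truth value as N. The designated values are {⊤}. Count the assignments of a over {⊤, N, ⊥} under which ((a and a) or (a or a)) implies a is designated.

a=⊤: ⊤ ✓
a=N: N ·
a=⊥: ⊤ ✓

2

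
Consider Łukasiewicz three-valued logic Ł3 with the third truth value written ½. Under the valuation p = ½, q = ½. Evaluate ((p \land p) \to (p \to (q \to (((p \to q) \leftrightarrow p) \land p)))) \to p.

p \land p = ½ \land ½ = ½
p \to q = ½ \to ½ = True
(p \to q) \leftrightarrow p = True \leftrightarrow ½ = ½
((p \to q) \leftrightarrow p) \land p = ½ \land ½ = ½
q \to (((p \to q) \leftrightarrow p) \land p) = ½ \to ½ = True
p \to (q \to (((p \to q) \leftrightarrow p) \land p)) = ½ \to True = True
(p \land p) \to (p \to (q \to (((p \to q) \leftrightarrow p) \land p))) = ½ \to True = True
((p \land p) \to (p \to (q \to (((p \to q) \leftrightarrow p) \land p)))) \to p = True \to ½ = ½

½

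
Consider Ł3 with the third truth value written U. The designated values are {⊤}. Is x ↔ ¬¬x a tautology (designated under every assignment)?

Every assignment of x over {⊤, U, ⊥} gives a value in {⊤}.
In particular, with x=U: x ↔ ¬¬x = ⊤.

Yes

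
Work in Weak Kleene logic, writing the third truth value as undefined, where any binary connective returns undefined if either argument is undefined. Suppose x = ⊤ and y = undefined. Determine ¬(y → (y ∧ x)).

undefined

y ∧ x = undefined ∧ ⊤ = undefined
y → (y ∧ x) = undefined → undefined = undefined
¬(y → (y ∧ x)) = ¬undefined = undefined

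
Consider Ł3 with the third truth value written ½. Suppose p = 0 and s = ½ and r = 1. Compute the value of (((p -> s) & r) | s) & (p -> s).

1

p -> s = 0 -> ½ = 1  [min(1, 1−0+½)]
(p -> s) & r = 1 & 1 = 1
((p -> s) & r) | s = 1 | ½ = 1
p -> s = 0 -> ½ = 1
(((p -> s) & r) | s) & (p -> s) = 1 & 1 = 1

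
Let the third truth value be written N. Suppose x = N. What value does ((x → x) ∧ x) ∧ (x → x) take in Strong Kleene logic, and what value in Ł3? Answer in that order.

In Strong Kleene logic: x → x = N → N = N
(x → x) ∧ x = N ∧ N = N
x → x = N → N = N
((x → x) ∧ x) ∧ (x → x) = N ∧ N = N
In Ł3: x → x = N → N = ⊤  [min(1, 1−½+½)]
(x → x) ∧ x = ⊤ ∧ N = N
x → x = N → N = ⊤
((x → x) ∧ x) ∧ (x → x) = N ∧ ⊤ = N

N; N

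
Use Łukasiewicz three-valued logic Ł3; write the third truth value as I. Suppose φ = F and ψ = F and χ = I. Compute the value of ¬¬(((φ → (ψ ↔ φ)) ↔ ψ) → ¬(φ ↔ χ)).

T

ψ ↔ φ = F ↔ F = T
φ → (ψ ↔ φ) = F → T = T
(φ → (ψ ↔ φ)) ↔ ψ = T ↔ F = F
φ ↔ χ = F ↔ I = I  [1 − |0−½|]
¬(φ ↔ χ) = ¬I = I
((φ → (ψ ↔ φ)) ↔ ψ) → ¬(φ ↔ χ) = F → I = T
¬(((φ → (ψ ↔ φ)) ↔ ψ) → ¬(φ ↔ χ)) = ¬T = F
¬¬(((φ → (ψ ↔ φ)) ↔ ψ) → ¬(φ ↔ χ)) = ¬F = T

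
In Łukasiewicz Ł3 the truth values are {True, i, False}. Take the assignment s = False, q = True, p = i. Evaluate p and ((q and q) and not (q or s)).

q and q = True and True = True
q or s = True or False = True
not (q or s) = not True = False
(q and q) and not (q or s) = True and False = False
p and ((q and q) and not (q or s)) = i and False = False

False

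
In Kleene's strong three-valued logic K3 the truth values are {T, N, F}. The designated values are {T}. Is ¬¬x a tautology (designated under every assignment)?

Countermodel: x=N gives N, which is not designated.

No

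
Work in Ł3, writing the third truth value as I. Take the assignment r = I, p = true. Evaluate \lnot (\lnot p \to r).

\lnot p = \lnot true = false
\lnot p \to r = false \to I = true  [min(1, 1−0+½)]
\lnot (\lnot p \to r) = \lnot true = false

false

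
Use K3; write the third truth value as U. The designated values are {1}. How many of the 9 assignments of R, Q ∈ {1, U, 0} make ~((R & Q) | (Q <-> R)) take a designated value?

2

Designated under: (R=1, Q=0); (R=0, Q=1).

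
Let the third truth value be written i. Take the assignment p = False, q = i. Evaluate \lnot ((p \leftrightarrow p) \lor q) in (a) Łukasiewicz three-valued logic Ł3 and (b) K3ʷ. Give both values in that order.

In Łukasiewicz three-valued logic Ł3: p \leftrightarrow p = False \leftrightarrow False = True
(p \leftrightarrow p) \lor q = True \lor i = True
\lnot ((p \leftrightarrow p) \lor q) = \lnot True = False
In K3ʷ: p \leftrightarrow p = False \leftrightarrow False = True
(p \leftrightarrow p) \lor q = True \lor i = i
\lnot ((p \leftrightarrow p) \lor q) = \lnot i = i
They differ because Łukasiewicz three-valued logic Ł3 and K3ʷ treat i differently under the binary connectives.

False; i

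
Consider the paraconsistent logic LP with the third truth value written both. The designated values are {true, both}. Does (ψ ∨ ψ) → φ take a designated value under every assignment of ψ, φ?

Countermodel: ψ=true, φ=false gives false, which is not designated.

No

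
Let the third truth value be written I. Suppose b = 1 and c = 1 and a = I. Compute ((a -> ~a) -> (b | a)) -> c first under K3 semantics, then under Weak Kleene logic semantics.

1; I

In K3: ~a = ~I = I
a -> ~a = I -> I = I  [~I | I]
b | a = 1 | I = 1
(a -> ~a) -> (b | a) = I -> 1 = 1
((a -> ~a) -> (b | a)) -> c = 1 -> 1 = 1
In Weak Kleene logic: ~a = ~I = I
a -> ~a = I -> I = I  [any arg is the third value ⇒ result is the third value]
b | a = 1 | I = I
(a -> ~a) -> (b | a) = I -> I = I
((a -> ~a) -> (b | a)) -> c = I -> 1 = I
They differ because K3 and Weak Kleene logic treat I differently under the binary connectives.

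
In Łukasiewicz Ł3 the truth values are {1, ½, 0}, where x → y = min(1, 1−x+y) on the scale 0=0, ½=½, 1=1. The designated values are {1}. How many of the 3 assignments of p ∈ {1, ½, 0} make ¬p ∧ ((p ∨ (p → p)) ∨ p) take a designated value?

1

p=1: 0 ·
p=½: ½ ·
p=0: 1 ✓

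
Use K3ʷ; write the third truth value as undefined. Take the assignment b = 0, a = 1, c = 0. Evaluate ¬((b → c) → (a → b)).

1

b → c = 0 → 0 = 1
a → b = 1 → 0 = 0
(b → c) → (a → b) = 1 → 0 = 0
¬((b → c) → (a → b)) = ¬0 = 1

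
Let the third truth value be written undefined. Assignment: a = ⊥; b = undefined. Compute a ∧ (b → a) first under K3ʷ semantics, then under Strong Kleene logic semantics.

undefined; ⊥

In K3ʷ: b → a = undefined → ⊥ = undefined  [any arg is the third value ⇒ result is the third value]
a ∧ (b → a) = ⊥ ∧ undefined = undefined
In Strong Kleene logic: b → a = undefined → ⊥ = undefined
a ∧ (b → a) = ⊥ ∧ undefined = ⊥
They differ because K3ʷ and Strong Kleene logic treat undefined differently under the binary connectives.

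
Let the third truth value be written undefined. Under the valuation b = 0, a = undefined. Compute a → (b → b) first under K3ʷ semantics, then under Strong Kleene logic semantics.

In K3ʷ: b → b = 0 → 0 = 1
a → (b → b) = undefined → 1 = undefined  [any arg is the third value ⇒ result is the third value]
In Strong Kleene logic: b → b = 0 → 0 = 1
a → (b → b) = undefined → 1 = 1  [¬undefined ∨ 1]
They differ because K3ʷ and Strong Kleene logic treat undefined differently under the binary connectives.

undefined; 1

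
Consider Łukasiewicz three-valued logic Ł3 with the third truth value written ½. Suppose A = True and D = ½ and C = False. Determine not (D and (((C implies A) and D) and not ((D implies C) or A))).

C implies A = False implies True = True
(C implies A) and D = True and ½ = ½
D implies C = ½ implies False = ½  [min(1, 1−½+0)]
(D implies C) or A = ½ or True = True
not ((D implies C) or A) = not True = False
((C implies A) and D) and not ((D implies C) or A) = ½ and False = False
D and (((C implies A) and D) and not ((D implies C) or A)) = ½ and False = False
not (D and (((C implies A) and D) and not ((D implies C) or A))) = not False = True

True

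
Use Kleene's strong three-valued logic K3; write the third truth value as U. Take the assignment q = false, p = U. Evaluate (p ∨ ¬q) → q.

false

¬q = ¬false = true
p ∨ ¬q = U ∨ true = true
(p ∨ ¬q) → q = true → false = false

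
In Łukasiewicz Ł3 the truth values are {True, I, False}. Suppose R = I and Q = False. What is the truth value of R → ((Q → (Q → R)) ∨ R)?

Q → R = False → I = True  [min(1, 1−0+½)]
Q → (Q → R) = False → True = True
(Q → (Q → R)) ∨ R = True ∨ I = True
R → ((Q → (Q → R)) ∨ R) = I → True = True

True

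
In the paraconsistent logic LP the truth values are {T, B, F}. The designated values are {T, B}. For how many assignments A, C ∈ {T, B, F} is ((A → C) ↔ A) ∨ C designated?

Of the 9 assignments, 7 give a value in {T, B}.

7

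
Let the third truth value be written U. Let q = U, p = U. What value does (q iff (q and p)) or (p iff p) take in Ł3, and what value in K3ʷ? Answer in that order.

⊤; U

In Ł3: q and p = U and U = U
q iff (q and p) = U iff U = ⊤
p iff p = U iff U = ⊤
(q iff (q and p)) or (p iff p) = ⊤ or ⊤ = ⊤
In K3ʷ: q and p = U and U = U
q iff (q and p) = U iff U = U
p iff p = U iff U = U
(q iff (q and p)) or (p iff p) = U or U = U
They differ because Ł3 and K3ʷ treat U differently under the binary connectives.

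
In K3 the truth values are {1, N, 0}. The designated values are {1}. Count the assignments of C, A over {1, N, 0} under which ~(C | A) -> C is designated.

5

Of the 9 assignments, 5 give a value in {1}.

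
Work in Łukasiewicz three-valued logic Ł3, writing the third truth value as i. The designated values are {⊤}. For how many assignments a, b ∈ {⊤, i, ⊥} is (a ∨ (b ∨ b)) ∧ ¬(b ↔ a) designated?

Designated under: (a=⊤, b=⊥); (a=⊥, b=⊤).

2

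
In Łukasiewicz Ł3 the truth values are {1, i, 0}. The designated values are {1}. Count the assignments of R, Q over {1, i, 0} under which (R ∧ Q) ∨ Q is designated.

Designated under: (R=1, Q=1); (R=i, Q=1); (R=0, Q=1).

3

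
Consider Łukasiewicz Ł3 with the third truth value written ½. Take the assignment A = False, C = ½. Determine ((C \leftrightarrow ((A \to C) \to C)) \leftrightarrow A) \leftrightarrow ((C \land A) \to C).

A \to C = False \to ½ = True  [min(1, 1−0+½)]
(A \to C) \to C = True \to ½ = ½
C \leftrightarrow ((A \to C) \to C) = ½ \leftrightarrow ½ = True
(C \leftrightarrow ((A \to C) \to C)) \leftrightarrow A = True \leftrightarrow False = False
C \land A = ½ \land False = False
(C \land A) \to C = False \to ½ = True
((C \leftrightarrow ((A \to C) \to C)) \leftrightarrow A) \leftrightarrow ((C \land A) \to C) = False \leftrightarrow True = False

False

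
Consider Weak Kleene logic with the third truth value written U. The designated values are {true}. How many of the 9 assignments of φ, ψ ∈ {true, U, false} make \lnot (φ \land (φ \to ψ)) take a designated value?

Designated under: (φ=true, ψ=false); (φ=false, ψ=true); (φ=false, ψ=false).

3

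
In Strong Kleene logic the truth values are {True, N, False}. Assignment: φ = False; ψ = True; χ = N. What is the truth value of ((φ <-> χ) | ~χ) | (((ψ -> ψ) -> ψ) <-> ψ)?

True

φ <-> χ = False <-> N = N
~χ = ~N = N
(φ <-> χ) | ~χ = N | N = N
ψ -> ψ = True -> True = True
(ψ -> ψ) -> ψ = True -> True = True
((ψ -> ψ) -> ψ) <-> ψ = True <-> True = True
((φ <-> χ) | ~χ) | (((ψ -> ψ) -> ψ) <-> ψ) = N | True = True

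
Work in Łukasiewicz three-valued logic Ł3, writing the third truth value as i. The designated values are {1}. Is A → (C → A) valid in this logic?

Yes

Every assignment of A, C over {1, i, 0} gives a value in {1}.
In particular, with A=i, C=i: A → (C → A) = 1.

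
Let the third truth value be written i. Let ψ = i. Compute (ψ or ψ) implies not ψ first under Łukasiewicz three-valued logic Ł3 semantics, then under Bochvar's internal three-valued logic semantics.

T; i

In Łukasiewicz three-valued logic Ł3: ψ or ψ = i or i = i
not ψ = not i = i
(ψ or ψ) implies not ψ = i implies i = T  [min(1, 1−½+½)]
In Bochvar's internal three-valued logic: ψ or ψ = i or i = i
not ψ = not i = i
(ψ or ψ) implies not ψ = i implies i = i  [any arg is the third value ⇒ result is the third value]
They differ because Łukasiewicz three-valued logic Ł3 and Bochvar's internal three-valued logic treat i differently under the binary connectives.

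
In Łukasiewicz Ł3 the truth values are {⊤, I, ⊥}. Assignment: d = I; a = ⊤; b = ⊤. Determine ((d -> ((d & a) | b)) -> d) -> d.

d & a = I & ⊤ = I
(d & a) | b = I | ⊤ = ⊤
d -> ((d & a) | b) = I -> ⊤ = ⊤  [min(1, 1−½+1)]
(d -> ((d & a) | b)) -> d = ⊤ -> I = I
((d -> ((d & a) | b)) -> d) -> d = I -> I = ⊤

⊤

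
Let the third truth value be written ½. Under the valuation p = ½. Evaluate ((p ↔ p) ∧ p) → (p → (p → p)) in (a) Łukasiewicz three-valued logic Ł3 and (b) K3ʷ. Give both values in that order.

In Łukasiewicz three-valued logic Ł3: p ↔ p = ½ ↔ ½ = 1  [1 − |½−½|]
(p ↔ p) ∧ p = 1 ∧ ½ = ½
p → p = ½ → ½ = 1
p → (p → p) = ½ → 1 = 1
((p ↔ p) ∧ p) → (p → (p → p)) = ½ → 1 = 1
In K3ʷ: p ↔ p = ½ ↔ ½ = ½
(p ↔ p) ∧ p = ½ ∧ ½ = ½
p → p = ½ → ½ = ½
p → (p → p) = ½ → ½ = ½
((p ↔ p) ∧ p) → (p → (p → p)) = ½ → ½ = ½
They differ because Łukasiewicz three-valued logic Ł3 and K3ʷ treat ½ differently under the binary connectives.

1; ½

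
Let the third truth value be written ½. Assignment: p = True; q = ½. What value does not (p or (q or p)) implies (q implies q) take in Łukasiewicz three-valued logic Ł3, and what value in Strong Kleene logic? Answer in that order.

True; True

In Łukasiewicz three-valued logic Ł3: q or p = ½ or True = True
p or (q or p) = True or True = True
not (p or (q or p)) = not True = False
q implies q = ½ implies ½ = True  [min(1, 1−½+½)]
not (p or (q or p)) implies (q implies q) = False implies True = True
In Strong Kleene logic: q or p = ½ or True = True
p or (q or p) = True or True = True
not (p or (q or p)) = not True = False
q implies q = ½ implies ½ = ½  [not ½ or ½]
not (p or (q or p)) implies (q implies q) = False implies ½ = True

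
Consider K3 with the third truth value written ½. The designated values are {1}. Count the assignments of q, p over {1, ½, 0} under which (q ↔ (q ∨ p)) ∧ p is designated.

1

Designated under: (q=1, p=1).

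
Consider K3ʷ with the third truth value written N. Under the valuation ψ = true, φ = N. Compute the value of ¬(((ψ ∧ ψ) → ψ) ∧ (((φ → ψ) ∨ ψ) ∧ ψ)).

ψ ∧ ψ = true ∧ true = true
(ψ ∧ ψ) → ψ = true → true = true
φ → ψ = N → true = N  [any arg is the third value ⇒ result is the third value]
(φ → ψ) ∨ ψ = N ∨ true = N
((φ → ψ) ∨ ψ) ∧ ψ = N ∧ true = N
((ψ ∧ ψ) → ψ) ∧ (((φ → ψ) ∨ ψ) ∧ ψ) = true ∧ N = N
¬(((ψ ∧ ψ) → ψ) ∧ (((φ → ψ) ∨ ψ) ∧ ψ)) = ¬N = N

N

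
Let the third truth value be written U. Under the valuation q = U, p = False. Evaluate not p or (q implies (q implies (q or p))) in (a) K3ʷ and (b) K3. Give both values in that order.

In K3ʷ: not p = not False = True
q or p = U or False = U
q implies (q or p) = U implies U = U
q implies (q implies (q or p)) = U implies U = U
not p or (q implies (q implies (q or p))) = True or U = U
In K3: not p = not False = True
q or p = U or False = U
q implies (q or p) = U implies U = U
q implies (q implies (q or p)) = U implies U = U
not p or (q implies (q implies (q or p))) = True or U = True
They differ because K3ʷ and K3 treat U differently under the binary connectives.

U; True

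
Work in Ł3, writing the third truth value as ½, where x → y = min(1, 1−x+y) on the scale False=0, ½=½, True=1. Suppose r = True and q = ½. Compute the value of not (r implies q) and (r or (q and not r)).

½

r implies q = True implies ½ = ½  [min(1, 1−1+½)]
not (r implies q) = not ½ = ½
not r = not True = False
q and not r = ½ and False = False
r or (q and not r) = True or False = True
not (r implies q) and (r or (q and not r)) = ½ and True = ½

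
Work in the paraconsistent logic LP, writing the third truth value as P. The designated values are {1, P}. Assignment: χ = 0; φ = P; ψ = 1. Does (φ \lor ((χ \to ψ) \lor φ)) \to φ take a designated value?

χ \to ψ = 0 \to 1 = 1
(χ \to ψ) \lor φ = 1 \lor P = 1
φ \lor ((χ \to ψ) \lor φ) = P \lor 1 = 1
(φ \lor ((χ \to ψ) \lor φ)) \to φ = 1 \to P = P  [\lnot 1 \lor P]
P ∈ {1, P}.

Yes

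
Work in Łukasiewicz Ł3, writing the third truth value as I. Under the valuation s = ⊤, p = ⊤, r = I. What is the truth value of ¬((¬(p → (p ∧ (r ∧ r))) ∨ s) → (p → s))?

r ∧ r = I ∧ I = I
p ∧ (r ∧ r) = ⊤ ∧ I = I
p → (p ∧ (r ∧ r)) = ⊤ → I = I
¬(p → (p ∧ (r ∧ r))) = ¬I = I
¬(p → (p ∧ (r ∧ r))) ∨ s = I ∨ ⊤ = ⊤
p → s = ⊤ → ⊤ = ⊤
(¬(p → (p ∧ (r ∧ r))) ∨ s) → (p → s) = ⊤ → ⊤ = ⊤
¬((¬(p → (p ∧ (r ∧ r))) ∨ s) → (p → s)) = ¬⊤ = ⊥

⊥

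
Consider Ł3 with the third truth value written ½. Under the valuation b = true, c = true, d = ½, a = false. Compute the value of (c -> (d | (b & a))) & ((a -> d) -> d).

½

b & a = true & false = false
d | (b & a) = ½ | false = ½
c -> (d | (b & a)) = true -> ½ = ½  [min(1, 1−1+½)]
a -> d = false -> ½ = true
(a -> d) -> d = true -> ½ = ½
(c -> (d | (b & a))) & ((a -> d) -> d) = ½ & ½ = ½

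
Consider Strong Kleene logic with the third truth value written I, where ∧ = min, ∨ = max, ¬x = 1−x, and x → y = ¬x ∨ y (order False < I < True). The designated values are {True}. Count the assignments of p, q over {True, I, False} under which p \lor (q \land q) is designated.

5

Of the 9 assignments, 5 give a value in {True}.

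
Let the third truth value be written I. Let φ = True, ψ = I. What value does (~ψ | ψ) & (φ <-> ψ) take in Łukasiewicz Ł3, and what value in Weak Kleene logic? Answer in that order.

In Łukasiewicz Ł3: ~ψ = ~I = I
~ψ | ψ = I | I = I
φ <-> ψ = True <-> I = I  [1 − |1−½|]
(~ψ | ψ) & (φ <-> ψ) = I & I = I
In Weak Kleene logic: ~ψ = ~I = I
~ψ | ψ = I | I = I
φ <-> ψ = True <-> I = I
(~ψ | ψ) & (φ <-> ψ) = I & I = I

I; I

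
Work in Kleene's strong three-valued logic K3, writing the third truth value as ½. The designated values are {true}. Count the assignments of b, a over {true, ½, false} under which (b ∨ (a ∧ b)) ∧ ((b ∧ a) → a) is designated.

Designated under: (b=true, a=true); (b=true, a=false).

2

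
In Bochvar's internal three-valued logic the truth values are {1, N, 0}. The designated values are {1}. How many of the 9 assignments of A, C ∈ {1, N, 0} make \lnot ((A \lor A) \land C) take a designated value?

Designated under: (A=1, C=0); (A=0, C=1); (A=0, C=0).

3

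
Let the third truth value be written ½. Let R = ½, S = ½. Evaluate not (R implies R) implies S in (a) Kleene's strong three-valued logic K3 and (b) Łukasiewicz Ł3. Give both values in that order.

In Kleene's strong three-valued logic K3: R implies R = ½ implies ½ = ½
not (R implies R) = not ½ = ½
not (R implies R) implies S = ½ implies ½ = ½
In Łukasiewicz Ł3: R implies R = ½ implies ½ = True
not (R implies R) = not True = False
not (R implies R) implies S = False implies ½ = True
They differ because Kleene's strong three-valued logic K3 and Łukasiewicz Ł3 treat ½ differently under implication.

½; True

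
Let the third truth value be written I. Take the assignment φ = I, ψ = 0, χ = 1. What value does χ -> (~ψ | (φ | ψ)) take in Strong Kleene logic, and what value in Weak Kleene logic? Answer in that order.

1; I

In Strong Kleene logic: ~ψ = ~0 = 1
φ | ψ = I | 0 = I
~ψ | (φ | ψ) = 1 | I = 1
χ -> (~ψ | (φ | ψ)) = 1 -> 1 = 1
In Weak Kleene logic: ~ψ = ~0 = 1
φ | ψ = I | 0 = I
~ψ | (φ | ψ) = 1 | I = I
χ -> (~ψ | (φ | ψ)) = 1 -> I = I
They differ because Strong Kleene logic and Weak Kleene logic treat I differently under the binary connectives.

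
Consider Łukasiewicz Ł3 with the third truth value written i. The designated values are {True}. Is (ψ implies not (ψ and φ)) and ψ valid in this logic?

No

Countermodel: ψ=True, φ=True gives False, which is not designated.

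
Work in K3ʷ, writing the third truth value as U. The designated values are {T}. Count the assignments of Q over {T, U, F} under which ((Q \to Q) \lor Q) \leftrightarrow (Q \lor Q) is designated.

1

Q=T: T ✓
Q=U: U ·
Q=F: F ·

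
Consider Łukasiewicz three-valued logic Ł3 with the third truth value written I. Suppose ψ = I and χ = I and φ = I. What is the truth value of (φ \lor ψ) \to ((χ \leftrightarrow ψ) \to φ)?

1

φ \lor ψ = I \lor I = I
χ \leftrightarrow ψ = I \leftrightarrow I = 1  [1 − |½−½|]
(χ \leftrightarrow ψ) \to φ = 1 \to I = I
(φ \lor ψ) \to ((χ \leftrightarrow ψ) \to φ) = I \to I = 1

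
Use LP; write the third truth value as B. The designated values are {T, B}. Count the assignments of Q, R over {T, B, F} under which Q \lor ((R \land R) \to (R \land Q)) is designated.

Of the 9 assignments, 8 give a value in {T, B}.

8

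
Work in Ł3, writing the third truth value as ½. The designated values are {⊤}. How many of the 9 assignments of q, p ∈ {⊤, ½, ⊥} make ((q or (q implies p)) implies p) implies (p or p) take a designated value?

8

Of the 9 assignments, 8 give a value in {⊤}.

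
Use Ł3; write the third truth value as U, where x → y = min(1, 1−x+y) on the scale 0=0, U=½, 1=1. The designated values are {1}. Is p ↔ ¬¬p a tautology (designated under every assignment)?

Yes

Every assignment of p over {1, U, 0} gives a value in {1}.
In particular, with p=U: p ↔ ¬¬p = 1.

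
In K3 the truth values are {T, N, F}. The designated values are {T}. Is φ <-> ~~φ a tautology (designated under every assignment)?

Countermodel: φ=N gives N, which is not designated.

No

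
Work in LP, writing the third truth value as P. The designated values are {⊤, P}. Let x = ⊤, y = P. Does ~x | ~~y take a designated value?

Yes

~x = ~⊤ = ⊥
~y = ~P = P
~~y = ~P = P
~x | ~~y = ⊥ | P = P
P ∈ {⊤, P}.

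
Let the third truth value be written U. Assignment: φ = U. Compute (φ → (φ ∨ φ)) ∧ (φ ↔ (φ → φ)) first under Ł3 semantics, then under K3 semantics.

U; U

In Ł3: φ ∨ φ = U ∨ U = U
φ → (φ ∨ φ) = U → U = 1  [min(1, 1−½+½)]
φ → φ = U → U = 1
φ ↔ (φ → φ) = U ↔ 1 = U
(φ → (φ ∨ φ)) ∧ (φ ↔ (φ → φ)) = 1 ∧ U = U
In K3: φ ∨ φ = U ∨ U = U
φ → (φ ∨ φ) = U → U = U  [¬U ∨ U]
φ → φ = U → U = U
φ ↔ (φ → φ) = U ↔ U = U
(φ → (φ ∨ φ)) ∧ (φ ↔ (φ → φ)) = U ∧ U = U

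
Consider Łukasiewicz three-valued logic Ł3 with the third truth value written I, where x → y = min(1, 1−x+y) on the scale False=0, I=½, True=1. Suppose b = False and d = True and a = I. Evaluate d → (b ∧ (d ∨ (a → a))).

False

a → a = I → I = True  [min(1, 1−½+½)]
d ∨ (a → a) = True ∨ True = True
b ∧ (d ∨ (a → a)) = False ∧ True = False
d → (b ∧ (d ∨ (a → a))) = True → False = False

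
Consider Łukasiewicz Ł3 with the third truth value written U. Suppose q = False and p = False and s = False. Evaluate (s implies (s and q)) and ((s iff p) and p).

s and q = False and False = False
s implies (s and q) = False implies False = True
s iff p = False iff False = True
(s iff p) and p = True and False = False
(s implies (s and q)) and ((s iff p) and p) = True and False = False

False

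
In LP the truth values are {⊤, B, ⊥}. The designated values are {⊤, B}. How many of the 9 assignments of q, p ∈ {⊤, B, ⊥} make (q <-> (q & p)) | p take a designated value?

Of the 9 assignments, 8 give a value in {⊤, B}.

8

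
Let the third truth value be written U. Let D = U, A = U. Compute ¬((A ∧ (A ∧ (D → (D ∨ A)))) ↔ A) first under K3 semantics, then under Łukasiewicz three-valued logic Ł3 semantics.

In K3: D ∨ A = U ∨ U = U
D → (D ∨ A) = U → U = U
A ∧ (D → (D ∨ A)) = U ∧ U = U
A ∧ (A ∧ (D → (D ∨ A))) = U ∧ U = U
(A ∧ (A ∧ (D → (D ∨ A)))) ↔ A = U ↔ U = U
¬((A ∧ (A ∧ (D → (D ∨ A)))) ↔ A) = ¬U = U
In Łukasiewicz three-valued logic Ł3: D ∨ A = U ∨ U = U
D → (D ∨ A) = U → U = T  [min(1, 1−½+½)]
A ∧ (D → (D ∨ A)) = U ∧ T = U
A ∧ (A ∧ (D → (D ∨ A))) = U ∧ U = U
(A ∧ (A ∧ (D → (D ∨ A)))) ↔ A = U ↔ U = T
¬((A ∧ (A ∧ (D → (D ∨ A)))) ↔ A) = ¬T = F
They differ because K3 and Łukasiewicz three-valued logic Ł3 treat U differently under implication.

U; F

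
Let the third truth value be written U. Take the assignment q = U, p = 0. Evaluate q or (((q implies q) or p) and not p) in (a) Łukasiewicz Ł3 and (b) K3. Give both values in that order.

1; U

In Łukasiewicz Ł3: q implies q = U implies U = 1  [min(1, 1−½+½)]
(q implies q) or p = 1 or 0 = 1
not p = not 0 = 1
((q implies q) or p) and not p = 1 and 1 = 1
q or (((q implies q) or p) and not p) = U or 1 = 1
In K3: q implies q = U implies U = U
(q implies q) or p = U or 0 = U
not p = not 0 = 1
((q implies q) or p) and not p = U and 1 = U
q or (((q implies q) or p) and not p) = U or U = U
They differ because Łukasiewicz Ł3 and K3 treat U differently under implication.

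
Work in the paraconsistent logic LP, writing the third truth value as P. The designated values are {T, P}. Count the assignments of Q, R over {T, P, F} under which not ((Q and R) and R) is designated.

8

Of the 9 assignments, 8 give a value in {T, P}.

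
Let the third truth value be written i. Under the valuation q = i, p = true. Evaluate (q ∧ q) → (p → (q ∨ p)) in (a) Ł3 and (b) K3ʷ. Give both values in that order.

true; i

In Ł3: q ∧ q = i ∧ i = i
q ∨ p = i ∨ true = true
p → (q ∨ p) = true → true = true
(q ∧ q) → (p → (q ∨ p)) = i → true = true  [min(1, 1−½+1)]
In K3ʷ: q ∧ q = i ∧ i = i
q ∨ p = i ∨ true = i
p → (q ∨ p) = true → i = i  [any arg is the third value ⇒ result is the third value]
(q ∧ q) → (p → (q ∨ p)) = i → i = i
They differ because Ł3 and K3ʷ treat i differently under the binary connectives.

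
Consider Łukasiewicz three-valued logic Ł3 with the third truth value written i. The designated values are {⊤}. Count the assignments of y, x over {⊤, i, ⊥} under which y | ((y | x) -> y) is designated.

Of the 9 assignments, 6 give a value in {⊤}.

6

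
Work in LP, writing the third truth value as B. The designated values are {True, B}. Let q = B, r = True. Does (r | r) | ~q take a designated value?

r | r = True | True = True
~q = ~B = B
(r | r) | ~q = True | B = True
True ∈ {True, B}.

Yes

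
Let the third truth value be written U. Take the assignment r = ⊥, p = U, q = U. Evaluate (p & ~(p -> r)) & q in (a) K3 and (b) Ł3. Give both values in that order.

U; U

In K3: p -> r = U -> ⊥ = U  [~U | ⊥]
~(p -> r) = ~U = U
p & ~(p -> r) = U & U = U
(p & ~(p -> r)) & q = U & U = U
In Ł3: p -> r = U -> ⊥ = U  [min(1, 1−½+0)]
~(p -> r) = ~U = U
p & ~(p -> r) = U & U = U
(p & ~(p -> r)) & q = U & U = U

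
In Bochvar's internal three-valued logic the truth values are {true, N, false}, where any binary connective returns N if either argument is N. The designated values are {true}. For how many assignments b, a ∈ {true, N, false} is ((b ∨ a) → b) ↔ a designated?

1

Designated under: (b=true, a=true).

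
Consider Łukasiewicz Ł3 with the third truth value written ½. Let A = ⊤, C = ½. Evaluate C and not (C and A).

C and A = ½ and ⊤ = ½
not (C and A) = not ½ = ½
C and not (C and A) = ½ and ½ = ½

½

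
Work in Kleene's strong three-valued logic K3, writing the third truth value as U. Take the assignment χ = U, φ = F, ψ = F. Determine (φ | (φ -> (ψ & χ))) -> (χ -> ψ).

U

ψ & χ = F & U = F
φ -> (ψ & χ) = F -> F = T
φ | (φ -> (ψ & χ)) = F | T = T
χ -> ψ = U -> F = U
(φ | (φ -> (ψ & χ))) -> (χ -> ψ) = T -> U = U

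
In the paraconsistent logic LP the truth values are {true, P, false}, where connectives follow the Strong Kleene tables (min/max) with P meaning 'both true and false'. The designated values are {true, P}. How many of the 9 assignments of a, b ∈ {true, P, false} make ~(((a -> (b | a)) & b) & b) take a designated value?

6

Of the 9 assignments, 6 give a value in {true, P}.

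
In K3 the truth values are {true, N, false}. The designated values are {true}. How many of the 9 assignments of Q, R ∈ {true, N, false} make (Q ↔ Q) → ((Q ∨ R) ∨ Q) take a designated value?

5

Of the 9 assignments, 5 give a value in {true}.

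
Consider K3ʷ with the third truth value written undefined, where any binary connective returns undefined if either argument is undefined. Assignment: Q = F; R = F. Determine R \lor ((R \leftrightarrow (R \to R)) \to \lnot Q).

R \to R = F \to F = T
R \leftrightarrow (R \to R) = F \leftrightarrow T = F
\lnot Q = \lnot F = T
(R \leftrightarrow (R \to R)) \to \lnot Q = F \to T = T
R \lor ((R \leftrightarrow (R \to R)) \to \lnot Q) = F \lor T = T

T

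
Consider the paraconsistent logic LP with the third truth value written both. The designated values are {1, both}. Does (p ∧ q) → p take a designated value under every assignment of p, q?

Yes

Every assignment of p, q over {1, both, 0} gives a value in {1, both}.
In particular, with p=both, q=both: (p ∧ q) → p = both.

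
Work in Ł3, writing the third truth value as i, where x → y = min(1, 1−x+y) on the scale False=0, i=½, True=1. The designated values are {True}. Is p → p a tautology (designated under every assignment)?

Every assignment of p over {True, i, False} gives a value in {True}.
In particular, with p=i: p → p = True.

Yes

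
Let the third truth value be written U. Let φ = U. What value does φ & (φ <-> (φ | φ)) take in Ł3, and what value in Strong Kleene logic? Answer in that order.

U; U

In Ł3: φ | φ = U | U = U
φ <-> (φ | φ) = U <-> U = true  [1 − |½−½|]
φ & (φ <-> (φ | φ)) = U & true = U
In Strong Kleene logic: φ | φ = U | U = U
φ <-> (φ | φ) = U <-> U = U
φ & (φ <-> (φ | φ)) = U & U = U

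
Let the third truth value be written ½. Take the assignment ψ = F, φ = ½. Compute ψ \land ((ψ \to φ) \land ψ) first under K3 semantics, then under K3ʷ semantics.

In K3: ψ \to φ = F \to ½ = T  [\lnot F \lor ½]
(ψ \to φ) \land ψ = T \land F = F
ψ \land ((ψ \to φ) \land ψ) = F \land F = F
In K3ʷ: ψ \to φ = F \to ½ = ½
(ψ \to φ) \land ψ = ½ \land F = ½
ψ \land ((ψ \to φ) \land ψ) = F \land ½ = ½
They differ because K3 and K3ʷ treat ½ differently under the binary connectives.

F; ½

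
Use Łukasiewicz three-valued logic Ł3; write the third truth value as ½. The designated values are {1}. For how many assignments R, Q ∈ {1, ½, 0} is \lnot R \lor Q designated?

Of the 9 assignments, 5 give a value in {1}.

5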